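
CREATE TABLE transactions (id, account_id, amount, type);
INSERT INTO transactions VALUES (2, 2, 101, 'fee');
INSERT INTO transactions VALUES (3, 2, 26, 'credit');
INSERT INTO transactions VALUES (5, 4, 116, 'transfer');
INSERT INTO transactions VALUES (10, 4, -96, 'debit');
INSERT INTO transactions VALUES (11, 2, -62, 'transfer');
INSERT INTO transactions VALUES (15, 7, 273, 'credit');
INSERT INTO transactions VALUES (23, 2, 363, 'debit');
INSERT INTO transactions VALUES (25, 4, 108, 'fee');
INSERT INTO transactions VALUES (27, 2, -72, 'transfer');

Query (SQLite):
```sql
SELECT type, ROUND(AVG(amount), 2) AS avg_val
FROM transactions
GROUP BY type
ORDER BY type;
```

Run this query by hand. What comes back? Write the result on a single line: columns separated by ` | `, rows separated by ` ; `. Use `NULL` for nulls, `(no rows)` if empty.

Partition transactions by type; compute ROUND(AVG(amount), 2) within each group.
  credit: ids {3, 15} → ROUND(AVG(amount), 2)=149.5
  debit: ids {10, 23} → ROUND(AVG(amount), 2)=133.5
  fee: ids {2, 25} → ROUND(AVG(amount), 2)=104.5
  transfer: ids {5, 11, 27} → ROUND(AVG(amount), 2)=-6

credit | 149.5 ; debit | 133.5 ; fee | 104.5 ; transfer | -6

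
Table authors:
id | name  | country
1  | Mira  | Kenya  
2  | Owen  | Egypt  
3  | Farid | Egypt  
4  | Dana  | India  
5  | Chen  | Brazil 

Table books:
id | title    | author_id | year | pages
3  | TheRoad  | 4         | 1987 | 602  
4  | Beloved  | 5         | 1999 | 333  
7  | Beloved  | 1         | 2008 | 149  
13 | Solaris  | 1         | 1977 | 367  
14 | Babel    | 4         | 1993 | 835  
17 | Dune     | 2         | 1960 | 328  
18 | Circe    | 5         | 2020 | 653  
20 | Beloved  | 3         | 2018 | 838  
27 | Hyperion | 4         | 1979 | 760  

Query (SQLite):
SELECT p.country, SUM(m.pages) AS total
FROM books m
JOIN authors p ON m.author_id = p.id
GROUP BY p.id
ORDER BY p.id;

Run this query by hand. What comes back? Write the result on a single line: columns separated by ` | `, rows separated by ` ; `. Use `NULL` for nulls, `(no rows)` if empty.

Join each books row to its authors via author_id.
Group joined rows by authors.id; compute SUM(m.pages) per group.
  1: ids {7, 13} → SUM(m.pages)=516
  2: ids {17} → SUM(m.pages)=328
  3: ids {20} → SUM(m.pages)=838
  4: ids {3, 14, 27} → SUM(m.pages)=2197
  5: ids {4, 18} → SUM(m.pages)=986

Kenya | 516 ; Egypt | 328 ; Egypt | 838 ; India | 2197 ; Brazil | 986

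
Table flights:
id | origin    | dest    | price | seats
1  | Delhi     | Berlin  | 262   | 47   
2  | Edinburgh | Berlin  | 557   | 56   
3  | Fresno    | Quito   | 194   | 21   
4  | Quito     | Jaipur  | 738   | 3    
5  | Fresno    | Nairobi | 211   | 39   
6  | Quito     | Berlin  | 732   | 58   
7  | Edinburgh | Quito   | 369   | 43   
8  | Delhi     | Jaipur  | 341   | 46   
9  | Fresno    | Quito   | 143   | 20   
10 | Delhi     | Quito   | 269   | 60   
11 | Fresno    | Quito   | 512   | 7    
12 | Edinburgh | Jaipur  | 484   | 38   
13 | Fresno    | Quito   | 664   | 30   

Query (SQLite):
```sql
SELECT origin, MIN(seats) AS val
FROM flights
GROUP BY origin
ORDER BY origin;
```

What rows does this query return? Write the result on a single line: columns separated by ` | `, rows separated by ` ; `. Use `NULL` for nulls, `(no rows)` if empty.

Partition flights by origin; compute MIN(seats) within each group.
  Delhi: ids {1, 8, 10} → MIN(seats)=46
  Edinburgh: ids {2, 7, 12} → MIN(seats)=38
  Fresno: ids {3, 5, 9, 11, 13} → MIN(seats)=7
  Quito: ids {4, 6} → MIN(seats)=3

Delhi | 46 ; Edinburgh | 38 ; Fresno | 7 ; Quito | 3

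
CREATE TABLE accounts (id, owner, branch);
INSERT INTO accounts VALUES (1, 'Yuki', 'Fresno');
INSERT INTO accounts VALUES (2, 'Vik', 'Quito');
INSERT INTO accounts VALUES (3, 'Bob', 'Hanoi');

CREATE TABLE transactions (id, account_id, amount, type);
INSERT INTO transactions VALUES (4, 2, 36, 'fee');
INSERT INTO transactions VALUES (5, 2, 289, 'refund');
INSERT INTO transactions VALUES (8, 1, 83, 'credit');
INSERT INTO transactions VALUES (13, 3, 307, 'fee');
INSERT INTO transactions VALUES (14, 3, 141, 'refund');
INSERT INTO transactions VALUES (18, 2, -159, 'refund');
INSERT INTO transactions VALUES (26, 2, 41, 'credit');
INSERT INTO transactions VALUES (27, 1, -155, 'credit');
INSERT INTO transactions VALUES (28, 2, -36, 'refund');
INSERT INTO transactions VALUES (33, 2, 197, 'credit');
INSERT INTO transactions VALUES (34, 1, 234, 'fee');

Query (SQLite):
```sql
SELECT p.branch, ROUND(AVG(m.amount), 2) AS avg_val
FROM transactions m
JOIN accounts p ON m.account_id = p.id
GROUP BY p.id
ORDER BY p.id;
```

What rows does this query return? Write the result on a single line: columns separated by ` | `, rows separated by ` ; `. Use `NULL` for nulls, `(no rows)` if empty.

Join each transactions row to its accounts via account_id.
Group joined rows by accounts.id; compute ROUND(AVG(m.amount), 2) per group.
  1: ids {8, 27, 34} → ROUND(AVG(m.amount), 2)=54
  2: ids {4, 5, 18, 26, 28, 33} → ROUND(AVG(m.amount), 2)=61.33
  3: ids {13, 14} → ROUND(AVG(m.amount), 2)=224

Fresno | 54 ; Quito | 61.33 ; Hanoi | 224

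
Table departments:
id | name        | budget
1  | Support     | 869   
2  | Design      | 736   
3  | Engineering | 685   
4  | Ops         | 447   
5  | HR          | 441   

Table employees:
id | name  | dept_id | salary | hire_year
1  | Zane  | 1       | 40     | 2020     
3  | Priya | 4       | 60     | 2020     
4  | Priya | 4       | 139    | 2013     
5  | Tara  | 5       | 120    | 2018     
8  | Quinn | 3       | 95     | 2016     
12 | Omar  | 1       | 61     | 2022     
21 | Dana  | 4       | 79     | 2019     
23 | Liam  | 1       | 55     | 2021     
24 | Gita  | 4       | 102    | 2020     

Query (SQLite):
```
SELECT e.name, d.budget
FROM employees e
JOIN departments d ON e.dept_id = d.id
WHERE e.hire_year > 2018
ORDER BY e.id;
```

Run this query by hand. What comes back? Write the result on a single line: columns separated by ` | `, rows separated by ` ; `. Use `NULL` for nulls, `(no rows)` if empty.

Zane | 869 ; Priya | 447 ; Omar | 869 ; Dana | 447 ; Liam | 869 ; Gita | 447

Each employees row matches the departments row where dept_id = departments.id.
Then keep rows with e.hire_year > 2018.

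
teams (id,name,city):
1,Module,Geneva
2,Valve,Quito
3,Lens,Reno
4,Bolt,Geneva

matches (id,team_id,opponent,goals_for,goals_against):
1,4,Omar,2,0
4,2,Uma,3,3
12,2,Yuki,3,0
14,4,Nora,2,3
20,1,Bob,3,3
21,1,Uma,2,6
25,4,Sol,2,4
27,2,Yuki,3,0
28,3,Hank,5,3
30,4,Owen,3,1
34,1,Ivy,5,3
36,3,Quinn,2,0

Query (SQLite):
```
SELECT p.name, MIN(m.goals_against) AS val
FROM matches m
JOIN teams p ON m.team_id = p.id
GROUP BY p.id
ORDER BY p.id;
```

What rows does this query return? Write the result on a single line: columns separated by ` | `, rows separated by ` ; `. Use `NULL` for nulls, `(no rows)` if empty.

Module | 3 ; Valve | 0 ; Lens | 0 ; Bolt | 0

Join each matches row to its teams via team_id.
Group joined rows by teams.id; compute MIN(m.goals_against) per group.
  1: ids {20, 21, 34} → MIN(m.goals_against)=3
  2: ids {4, 12, 27} → MIN(m.goals_against)=0
  3: ids {28, 36} → MIN(m.goals_against)=0
  4: ids {1, 14, 25, 30} → MIN(m.goals_against)=0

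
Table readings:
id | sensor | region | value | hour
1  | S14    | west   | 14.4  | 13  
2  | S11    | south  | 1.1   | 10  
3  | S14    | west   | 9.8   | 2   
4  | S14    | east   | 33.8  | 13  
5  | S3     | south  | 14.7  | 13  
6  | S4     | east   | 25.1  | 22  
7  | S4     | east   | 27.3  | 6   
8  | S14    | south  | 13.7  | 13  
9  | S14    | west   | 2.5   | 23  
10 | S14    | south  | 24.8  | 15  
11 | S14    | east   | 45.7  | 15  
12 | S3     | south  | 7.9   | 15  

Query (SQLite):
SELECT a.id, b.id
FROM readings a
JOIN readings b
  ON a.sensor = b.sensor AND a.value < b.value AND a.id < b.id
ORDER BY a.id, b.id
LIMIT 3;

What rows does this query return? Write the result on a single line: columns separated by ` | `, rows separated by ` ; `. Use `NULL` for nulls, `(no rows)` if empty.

1 | 4 ; 1 | 10 ; 1 | 11

Pairs (a,b) with same sensor, a.value < b.value, a.id < b.id.
sensor groups: S11:{2} S14:{1,3,4,8,9,10,11} S3:{5,12} S4:{6,7}
Ordered by (a.id, b.id); first 3.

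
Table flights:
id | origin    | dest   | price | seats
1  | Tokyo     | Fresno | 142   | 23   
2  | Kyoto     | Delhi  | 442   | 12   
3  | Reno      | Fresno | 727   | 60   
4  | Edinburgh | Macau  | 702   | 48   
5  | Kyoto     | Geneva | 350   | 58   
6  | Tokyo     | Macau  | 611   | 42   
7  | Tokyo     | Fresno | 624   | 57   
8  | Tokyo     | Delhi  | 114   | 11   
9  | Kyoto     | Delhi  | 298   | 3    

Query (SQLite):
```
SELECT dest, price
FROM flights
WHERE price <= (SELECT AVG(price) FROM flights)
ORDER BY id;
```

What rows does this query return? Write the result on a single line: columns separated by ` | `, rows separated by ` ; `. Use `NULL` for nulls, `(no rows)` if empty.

Scalar subquery: AVG(price) over all flights rows = 445.555556 (≈; comparison uses full precision).
Keep rows where price <= that value.

Fresno | 142 ; Delhi | 442 ; Geneva | 350 ; Delhi | 114 ; Delhi | 298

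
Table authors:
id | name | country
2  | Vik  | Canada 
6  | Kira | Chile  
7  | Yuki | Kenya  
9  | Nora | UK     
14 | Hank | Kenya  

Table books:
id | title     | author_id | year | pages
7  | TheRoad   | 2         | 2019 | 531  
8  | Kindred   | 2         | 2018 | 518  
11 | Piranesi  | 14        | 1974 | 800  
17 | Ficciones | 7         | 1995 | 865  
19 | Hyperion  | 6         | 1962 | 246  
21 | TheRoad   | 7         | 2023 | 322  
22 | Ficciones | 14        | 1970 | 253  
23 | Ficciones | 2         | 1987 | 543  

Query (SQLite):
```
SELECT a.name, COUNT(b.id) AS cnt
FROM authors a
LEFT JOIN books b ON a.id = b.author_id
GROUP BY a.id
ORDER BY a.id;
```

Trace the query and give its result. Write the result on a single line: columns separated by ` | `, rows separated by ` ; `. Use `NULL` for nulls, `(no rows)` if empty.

Vik | 3 ; Kira | 1 ; Yuki | 2 ; Nora | 0 ; Hank | 2

LEFT JOIN keeps every authors row; unmatched ones get NULL for books columns.
Group by authors.id and compute COUNT(b.id). COUNT(col) of an all-NULL group is 0.
  2: ids {7, 8, 23} → COUNT(b.id)=3
  6: ids {19} → COUNT(b.id)=1
  7: ids {17, 21} → COUNT(b.id)=2
  9: ids {—} → COUNT(b.id)=0
  14: ids {11, 22} → COUNT(b.id)=2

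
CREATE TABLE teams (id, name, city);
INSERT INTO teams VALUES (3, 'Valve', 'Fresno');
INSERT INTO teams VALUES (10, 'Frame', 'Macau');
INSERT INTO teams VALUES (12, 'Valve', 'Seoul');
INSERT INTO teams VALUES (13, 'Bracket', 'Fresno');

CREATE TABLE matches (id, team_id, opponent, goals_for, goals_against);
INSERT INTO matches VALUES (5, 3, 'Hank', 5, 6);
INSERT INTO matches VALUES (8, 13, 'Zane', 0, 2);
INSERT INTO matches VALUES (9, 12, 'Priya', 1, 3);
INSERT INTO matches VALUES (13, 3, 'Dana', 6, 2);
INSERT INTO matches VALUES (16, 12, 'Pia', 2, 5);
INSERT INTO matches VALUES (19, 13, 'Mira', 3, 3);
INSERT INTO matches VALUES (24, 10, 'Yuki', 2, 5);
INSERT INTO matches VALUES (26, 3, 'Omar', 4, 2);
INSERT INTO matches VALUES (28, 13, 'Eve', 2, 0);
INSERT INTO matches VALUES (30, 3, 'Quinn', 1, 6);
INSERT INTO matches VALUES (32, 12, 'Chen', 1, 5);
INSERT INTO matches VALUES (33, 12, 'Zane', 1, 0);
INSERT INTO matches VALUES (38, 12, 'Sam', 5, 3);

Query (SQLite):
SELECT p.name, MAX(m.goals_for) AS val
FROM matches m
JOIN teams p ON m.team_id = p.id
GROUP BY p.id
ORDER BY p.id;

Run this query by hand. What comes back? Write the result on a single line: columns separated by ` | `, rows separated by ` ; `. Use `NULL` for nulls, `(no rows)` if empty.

Join each matches row to its teams via team_id.
Group joined rows by teams.id; compute MAX(m.goals_for) per group.
  3: ids {5, 13, 26, 30} → MAX(m.goals_for)=6
  10: ids {24} → MAX(m.goals_for)=2
  12: ids {9, 16, 32, 33, 38} → MAX(m.goals_for)=5
  13: ids {8, 19, 28} → MAX(m.goals_for)=3

Valve | 6 ; Frame | 2 ; Valve | 5 ; Bracket | 3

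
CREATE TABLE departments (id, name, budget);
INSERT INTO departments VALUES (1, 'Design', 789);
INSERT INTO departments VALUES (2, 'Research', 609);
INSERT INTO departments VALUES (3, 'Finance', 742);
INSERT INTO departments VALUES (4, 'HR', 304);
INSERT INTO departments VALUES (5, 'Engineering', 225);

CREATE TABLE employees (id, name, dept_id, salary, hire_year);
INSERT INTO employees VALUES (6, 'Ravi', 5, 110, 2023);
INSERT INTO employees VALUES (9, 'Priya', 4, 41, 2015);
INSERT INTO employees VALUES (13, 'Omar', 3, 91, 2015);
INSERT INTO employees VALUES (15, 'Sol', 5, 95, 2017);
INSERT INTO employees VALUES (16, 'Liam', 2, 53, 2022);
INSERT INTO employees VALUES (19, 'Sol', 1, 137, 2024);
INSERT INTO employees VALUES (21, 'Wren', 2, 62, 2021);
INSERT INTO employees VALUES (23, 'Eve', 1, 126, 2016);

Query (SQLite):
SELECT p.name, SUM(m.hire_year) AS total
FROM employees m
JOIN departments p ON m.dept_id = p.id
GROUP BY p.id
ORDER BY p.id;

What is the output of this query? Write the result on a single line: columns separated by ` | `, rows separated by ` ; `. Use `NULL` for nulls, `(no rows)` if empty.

Design | 4040 ; Research | 4043 ; Finance | 2015 ; HR | 2015 ; Engineering | 4040

Join each employees row to its departments via dept_id.
Group joined rows by departments.id; compute SUM(m.hire_year) per group.
  1: ids {19, 23} → SUM(m.hire_year)=4040
  2: ids {16, 21} → SUM(m.hire_year)=4043
  3: ids {13} → SUM(m.hire_year)=2015
  4: ids {9} → SUM(m.hire_year)=2015
  5: ids {6, 15} → SUM(m.hire_year)=4040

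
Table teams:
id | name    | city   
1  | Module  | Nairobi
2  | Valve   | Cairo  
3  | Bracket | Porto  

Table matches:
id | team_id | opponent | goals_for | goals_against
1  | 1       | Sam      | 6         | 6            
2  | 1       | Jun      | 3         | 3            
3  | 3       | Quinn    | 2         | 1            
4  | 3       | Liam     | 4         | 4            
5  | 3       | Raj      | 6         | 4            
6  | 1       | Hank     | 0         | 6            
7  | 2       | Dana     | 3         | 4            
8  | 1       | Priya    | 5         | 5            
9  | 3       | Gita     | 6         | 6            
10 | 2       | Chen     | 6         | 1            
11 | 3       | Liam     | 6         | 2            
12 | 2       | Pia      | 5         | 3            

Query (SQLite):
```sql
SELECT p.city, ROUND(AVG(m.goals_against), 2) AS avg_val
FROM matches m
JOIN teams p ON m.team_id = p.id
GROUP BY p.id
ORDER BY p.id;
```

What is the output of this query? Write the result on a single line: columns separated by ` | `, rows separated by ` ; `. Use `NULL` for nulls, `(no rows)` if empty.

Join each matches row to its teams via team_id.
Group joined rows by teams.id; compute ROUND(AVG(m.goals_against), 2) per group.
  1: ids {1, 2, 6, 8} → ROUND(AVG(m.goals_against), 2)=5
  2: ids {7, 10, 12} → ROUND(AVG(m.goals_against), 2)=2.67
  3: ids {3, 4, 5, 9, 11} → ROUND(AVG(m.goals_against), 2)=3.4

Nairobi | 5 ; Cairo | 2.67 ; Porto | 3.4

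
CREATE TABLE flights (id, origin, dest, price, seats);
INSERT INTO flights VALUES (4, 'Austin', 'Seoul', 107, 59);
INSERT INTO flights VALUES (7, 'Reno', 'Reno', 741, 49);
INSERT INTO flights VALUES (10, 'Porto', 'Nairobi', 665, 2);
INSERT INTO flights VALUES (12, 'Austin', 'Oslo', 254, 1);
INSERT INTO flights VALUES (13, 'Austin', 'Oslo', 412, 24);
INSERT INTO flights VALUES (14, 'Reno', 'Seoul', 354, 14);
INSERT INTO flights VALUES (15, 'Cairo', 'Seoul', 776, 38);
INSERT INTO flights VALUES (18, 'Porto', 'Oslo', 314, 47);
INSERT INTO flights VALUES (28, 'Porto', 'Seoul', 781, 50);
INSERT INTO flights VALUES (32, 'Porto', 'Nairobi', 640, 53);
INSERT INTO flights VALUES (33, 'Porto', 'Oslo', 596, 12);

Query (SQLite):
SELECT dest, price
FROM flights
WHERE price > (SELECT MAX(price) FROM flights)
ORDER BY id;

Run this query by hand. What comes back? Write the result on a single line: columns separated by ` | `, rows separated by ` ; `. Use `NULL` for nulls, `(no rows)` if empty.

(no rows)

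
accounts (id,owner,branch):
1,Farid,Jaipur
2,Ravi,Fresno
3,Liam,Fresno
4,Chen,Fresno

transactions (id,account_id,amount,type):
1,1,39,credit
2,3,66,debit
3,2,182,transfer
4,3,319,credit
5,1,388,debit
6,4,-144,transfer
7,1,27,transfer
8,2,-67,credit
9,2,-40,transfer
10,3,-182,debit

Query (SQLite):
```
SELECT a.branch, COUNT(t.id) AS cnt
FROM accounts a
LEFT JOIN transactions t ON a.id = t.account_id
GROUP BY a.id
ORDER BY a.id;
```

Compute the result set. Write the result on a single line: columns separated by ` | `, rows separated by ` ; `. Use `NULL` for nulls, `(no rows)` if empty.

LEFT JOIN keeps every accounts row; unmatched ones get NULL for transactions columns.
Group by accounts.id and compute COUNT(t.id). COUNT(col) of an all-NULL group is 0.
  1: ids {1, 5, 7} → COUNT(t.id)=3
  2: ids {3, 8, 9} → COUNT(t.id)=3
  3: ids {2, 4, 10} → COUNT(t.id)=3
  4: ids {6} → COUNT(t.id)=1

Jaipur | 3 ; Fresno | 3 ; Fresno | 3 ; Fresno | 1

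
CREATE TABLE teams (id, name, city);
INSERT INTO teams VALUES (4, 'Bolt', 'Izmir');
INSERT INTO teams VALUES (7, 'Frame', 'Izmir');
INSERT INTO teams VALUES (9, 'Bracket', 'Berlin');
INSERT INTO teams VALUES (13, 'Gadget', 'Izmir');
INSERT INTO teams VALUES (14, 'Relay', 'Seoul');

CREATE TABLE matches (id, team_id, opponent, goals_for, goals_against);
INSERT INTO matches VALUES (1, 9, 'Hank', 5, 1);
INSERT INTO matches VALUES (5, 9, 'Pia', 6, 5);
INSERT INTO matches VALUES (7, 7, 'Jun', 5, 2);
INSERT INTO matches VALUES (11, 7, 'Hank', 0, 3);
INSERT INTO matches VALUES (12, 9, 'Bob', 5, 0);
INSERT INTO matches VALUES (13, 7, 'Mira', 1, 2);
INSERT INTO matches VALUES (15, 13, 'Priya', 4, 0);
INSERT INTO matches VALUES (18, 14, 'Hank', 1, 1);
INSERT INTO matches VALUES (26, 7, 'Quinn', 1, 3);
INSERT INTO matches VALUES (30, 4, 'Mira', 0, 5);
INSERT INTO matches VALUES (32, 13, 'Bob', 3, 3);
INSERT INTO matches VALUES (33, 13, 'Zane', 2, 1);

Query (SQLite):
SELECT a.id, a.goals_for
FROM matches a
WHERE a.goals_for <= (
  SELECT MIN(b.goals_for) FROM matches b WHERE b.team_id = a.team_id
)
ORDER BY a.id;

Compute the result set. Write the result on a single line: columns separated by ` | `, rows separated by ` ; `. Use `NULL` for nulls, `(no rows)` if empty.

1 | 5 ; 11 | 0 ; 12 | 5 ; 18 | 1 ; 30 | 0 ; 33 | 2

For each matches row a, compute MIN(goals_for) over rows sharing a.team_id.
Keep row a if a.goals_for <= that per-group MIN.
  team_id=4: MIN(goals_for) = 0
  team_id=7: MIN(goals_for) = 0
  team_id=9: MIN(goals_for) = 5
  team_id=13: MIN(goals_for) = 2
  team_id=14: MIN(goals_for) = 1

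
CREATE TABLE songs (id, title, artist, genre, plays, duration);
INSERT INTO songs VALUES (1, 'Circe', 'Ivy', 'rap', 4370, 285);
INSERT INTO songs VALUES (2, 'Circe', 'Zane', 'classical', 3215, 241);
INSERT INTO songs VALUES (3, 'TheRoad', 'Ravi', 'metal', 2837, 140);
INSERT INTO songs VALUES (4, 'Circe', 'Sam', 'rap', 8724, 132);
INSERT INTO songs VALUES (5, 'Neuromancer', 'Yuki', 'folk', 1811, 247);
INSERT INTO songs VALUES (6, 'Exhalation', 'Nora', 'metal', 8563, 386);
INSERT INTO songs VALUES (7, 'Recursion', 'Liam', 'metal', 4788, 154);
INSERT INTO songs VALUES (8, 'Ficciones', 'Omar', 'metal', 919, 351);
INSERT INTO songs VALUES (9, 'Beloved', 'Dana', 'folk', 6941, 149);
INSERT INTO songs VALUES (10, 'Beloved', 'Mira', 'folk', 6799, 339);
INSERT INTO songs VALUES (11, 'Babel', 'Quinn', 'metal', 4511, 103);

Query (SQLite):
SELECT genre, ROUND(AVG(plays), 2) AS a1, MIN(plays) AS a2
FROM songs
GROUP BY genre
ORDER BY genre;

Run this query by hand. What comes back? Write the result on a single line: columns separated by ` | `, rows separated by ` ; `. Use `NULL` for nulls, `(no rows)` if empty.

classical | 3215 | 3215 ; folk | 5183.67 | 1811 ; metal | 4323.6 | 919 ; rap | 6547 | 4370

Group songs by genre.
Per group compute: ROUND(AVG(plays), 2), MIN(plays).
  classical: ids {2} → ROUND(AVG(plays), 2)=3215, MIN(plays)=3215
  folk: ids {5, 9, 10} → ROUND(AVG(plays), 2)=5183.67, MIN(plays)=1811
  metal: ids {3, 6, 7, 8, 11} → ROUND(AVG(plays), 2)=4323.6, MIN(plays)=919
  rap: ids {1, 4} → ROUND(AVG(plays), 2)=6547, MIN(plays)=4370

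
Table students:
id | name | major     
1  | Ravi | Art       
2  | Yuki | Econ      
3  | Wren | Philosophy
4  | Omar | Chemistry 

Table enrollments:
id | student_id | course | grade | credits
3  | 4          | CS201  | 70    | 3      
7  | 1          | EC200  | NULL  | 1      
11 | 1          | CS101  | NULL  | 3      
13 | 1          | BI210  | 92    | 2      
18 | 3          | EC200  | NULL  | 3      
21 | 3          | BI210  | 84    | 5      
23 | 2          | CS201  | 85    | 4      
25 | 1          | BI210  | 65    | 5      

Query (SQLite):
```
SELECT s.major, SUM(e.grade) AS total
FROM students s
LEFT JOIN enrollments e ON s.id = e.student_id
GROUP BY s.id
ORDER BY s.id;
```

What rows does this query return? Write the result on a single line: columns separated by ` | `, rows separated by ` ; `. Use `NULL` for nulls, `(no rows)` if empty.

Art | 157 ; Econ | 85 ; Philosophy | 84 ; Chemistry | 70

LEFT JOIN keeps every students row; unmatched ones get NULL for enrollments columns.
Group by students.id and compute SUM(e.grade). SUM over an all-NULL group is NULL.
  1: ids {7, 11, 13, 25} → SUM(e.grade)=157
  2: ids {23} → SUM(e.grade)=85
  3: ids {18, 21} → SUM(e.grade)=84
  4: ids {3} → SUM(e.grade)=70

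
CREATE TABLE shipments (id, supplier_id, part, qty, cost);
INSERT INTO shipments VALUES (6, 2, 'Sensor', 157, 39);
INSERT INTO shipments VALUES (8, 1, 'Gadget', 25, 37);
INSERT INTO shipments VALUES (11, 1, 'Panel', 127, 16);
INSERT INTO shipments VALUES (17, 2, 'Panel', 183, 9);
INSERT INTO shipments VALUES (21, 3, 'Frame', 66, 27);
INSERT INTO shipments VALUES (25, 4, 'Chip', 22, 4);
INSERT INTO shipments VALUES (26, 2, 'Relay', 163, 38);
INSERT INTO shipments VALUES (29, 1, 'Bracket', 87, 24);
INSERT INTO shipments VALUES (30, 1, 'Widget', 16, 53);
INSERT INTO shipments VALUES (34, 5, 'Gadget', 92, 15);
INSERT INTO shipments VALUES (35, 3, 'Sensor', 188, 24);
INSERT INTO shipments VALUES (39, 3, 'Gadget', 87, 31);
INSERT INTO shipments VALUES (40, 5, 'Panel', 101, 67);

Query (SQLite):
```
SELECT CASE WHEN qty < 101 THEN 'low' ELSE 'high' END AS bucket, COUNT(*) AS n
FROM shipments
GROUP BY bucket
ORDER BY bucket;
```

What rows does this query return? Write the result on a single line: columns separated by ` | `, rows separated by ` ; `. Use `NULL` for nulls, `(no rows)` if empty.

Bucket rows by qty < 101 → 'low' else 'high'; count each bucket.

high | 6 ; low | 7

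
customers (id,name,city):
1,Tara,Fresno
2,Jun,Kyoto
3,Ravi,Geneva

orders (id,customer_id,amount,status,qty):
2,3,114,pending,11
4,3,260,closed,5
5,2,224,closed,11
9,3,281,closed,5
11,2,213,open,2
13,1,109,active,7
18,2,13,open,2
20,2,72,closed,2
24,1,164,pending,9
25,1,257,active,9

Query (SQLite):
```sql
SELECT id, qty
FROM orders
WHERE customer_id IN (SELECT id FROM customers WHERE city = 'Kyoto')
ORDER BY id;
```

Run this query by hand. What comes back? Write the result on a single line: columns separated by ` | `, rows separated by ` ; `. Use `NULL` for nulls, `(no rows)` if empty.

5 | 11 ; 11 | 2 ; 18 | 2 ; 20 | 2

Inner query: customers.id where city = 'Kyoto'.
Outer: keep orders rows whose customer_id is in that set.
Inner query → {2}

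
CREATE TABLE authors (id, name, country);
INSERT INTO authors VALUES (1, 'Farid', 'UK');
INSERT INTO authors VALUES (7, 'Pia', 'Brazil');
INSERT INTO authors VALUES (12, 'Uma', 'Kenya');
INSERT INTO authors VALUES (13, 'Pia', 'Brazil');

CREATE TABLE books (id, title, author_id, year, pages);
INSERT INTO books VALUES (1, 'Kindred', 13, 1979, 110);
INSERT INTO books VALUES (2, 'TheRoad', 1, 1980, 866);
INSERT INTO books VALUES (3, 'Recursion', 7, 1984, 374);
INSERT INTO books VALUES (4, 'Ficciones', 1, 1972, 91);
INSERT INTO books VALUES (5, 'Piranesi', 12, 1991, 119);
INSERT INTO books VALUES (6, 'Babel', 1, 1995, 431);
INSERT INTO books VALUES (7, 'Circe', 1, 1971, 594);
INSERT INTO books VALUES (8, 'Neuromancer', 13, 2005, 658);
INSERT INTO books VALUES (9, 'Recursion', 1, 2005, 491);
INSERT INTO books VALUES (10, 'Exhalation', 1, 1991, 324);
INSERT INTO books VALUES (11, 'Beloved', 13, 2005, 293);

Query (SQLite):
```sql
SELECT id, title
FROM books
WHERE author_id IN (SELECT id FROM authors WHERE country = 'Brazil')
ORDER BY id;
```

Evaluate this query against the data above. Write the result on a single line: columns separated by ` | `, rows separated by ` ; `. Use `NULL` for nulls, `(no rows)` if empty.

Inner query: authors.id where country = 'Brazil'.
Outer: keep books rows whose author_id is in that set.
Inner query → {7, 13}

1 | Kindred ; 3 | Recursion ; 8 | Neuromancer ; 11 | Beloved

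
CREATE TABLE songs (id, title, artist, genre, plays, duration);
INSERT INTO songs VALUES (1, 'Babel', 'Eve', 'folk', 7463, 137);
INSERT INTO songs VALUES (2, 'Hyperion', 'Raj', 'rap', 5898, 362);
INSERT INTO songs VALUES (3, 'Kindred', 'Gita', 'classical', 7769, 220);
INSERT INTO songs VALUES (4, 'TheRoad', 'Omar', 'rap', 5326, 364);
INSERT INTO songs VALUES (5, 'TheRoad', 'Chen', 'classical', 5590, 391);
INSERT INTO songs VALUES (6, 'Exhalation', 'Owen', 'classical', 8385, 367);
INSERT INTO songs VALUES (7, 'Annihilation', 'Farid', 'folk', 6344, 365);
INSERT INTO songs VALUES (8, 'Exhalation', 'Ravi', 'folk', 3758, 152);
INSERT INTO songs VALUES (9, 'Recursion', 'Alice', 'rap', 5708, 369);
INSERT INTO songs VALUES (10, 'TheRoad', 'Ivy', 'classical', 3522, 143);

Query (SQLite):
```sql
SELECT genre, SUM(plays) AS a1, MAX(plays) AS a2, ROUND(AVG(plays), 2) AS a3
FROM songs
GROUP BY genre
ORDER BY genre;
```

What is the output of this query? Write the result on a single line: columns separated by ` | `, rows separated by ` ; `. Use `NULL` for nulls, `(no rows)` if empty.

Group songs by genre.
Per group compute: SUM(plays), MAX(plays), ROUND(AVG(plays), 2).
  classical: ids {3, 5, 6, 10} → SUM(plays)=25266, MAX(plays)=8385, ROUND(AVG(plays), 2)=6316.5
  folk: ids {1, 7, 8} → SUM(plays)=17565, MAX(plays)=7463, ROUND(AVG(plays), 2)=5855
  rap: ids {2, 4, 9} → SUM(plays)=16932, MAX(plays)=5898, ROUND(AVG(plays), 2)=5644

classical | 25266 | 8385 | 6316.5 ; folk | 17565 | 7463 | 5855 ; rap | 16932 | 5898 | 5644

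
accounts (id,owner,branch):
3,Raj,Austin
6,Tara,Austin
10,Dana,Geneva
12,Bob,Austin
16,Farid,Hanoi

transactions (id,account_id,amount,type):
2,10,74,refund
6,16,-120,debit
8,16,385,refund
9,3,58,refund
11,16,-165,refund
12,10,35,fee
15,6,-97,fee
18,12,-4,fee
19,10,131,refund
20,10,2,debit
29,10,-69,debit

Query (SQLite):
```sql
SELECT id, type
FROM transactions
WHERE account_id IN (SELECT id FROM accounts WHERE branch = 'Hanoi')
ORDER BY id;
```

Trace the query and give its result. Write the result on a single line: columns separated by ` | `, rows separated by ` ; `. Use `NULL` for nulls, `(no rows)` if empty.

Inner query: accounts.id where branch = 'Hanoi'.
Outer: keep transactions rows whose account_id is in that set.
Inner query → {16}

6 | debit ; 8 | refund ; 11 | refund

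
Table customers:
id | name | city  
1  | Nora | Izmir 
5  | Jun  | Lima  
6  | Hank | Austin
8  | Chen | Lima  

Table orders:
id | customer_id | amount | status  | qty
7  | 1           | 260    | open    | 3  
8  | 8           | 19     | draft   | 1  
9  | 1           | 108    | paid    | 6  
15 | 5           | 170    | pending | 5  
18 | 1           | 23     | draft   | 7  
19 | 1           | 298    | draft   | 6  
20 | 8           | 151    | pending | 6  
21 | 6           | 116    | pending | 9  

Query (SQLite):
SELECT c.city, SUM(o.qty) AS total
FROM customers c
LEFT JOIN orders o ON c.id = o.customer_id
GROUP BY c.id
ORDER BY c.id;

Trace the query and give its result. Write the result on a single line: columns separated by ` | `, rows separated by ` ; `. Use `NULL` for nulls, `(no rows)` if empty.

LEFT JOIN keeps every customers row; unmatched ones get NULL for orders columns.
Group by customers.id and compute SUM(o.qty). SUM over an all-NULL group is NULL.
  1: ids {7, 9, 18, 19} → SUM(o.qty)=22
  5: ids {15} → SUM(o.qty)=5
  6: ids {21} → SUM(o.qty)=9
  8: ids {8, 20} → SUM(o.qty)=7

Izmir | 22 ; Lima | 5 ; Austin | 9 ; Lima | 7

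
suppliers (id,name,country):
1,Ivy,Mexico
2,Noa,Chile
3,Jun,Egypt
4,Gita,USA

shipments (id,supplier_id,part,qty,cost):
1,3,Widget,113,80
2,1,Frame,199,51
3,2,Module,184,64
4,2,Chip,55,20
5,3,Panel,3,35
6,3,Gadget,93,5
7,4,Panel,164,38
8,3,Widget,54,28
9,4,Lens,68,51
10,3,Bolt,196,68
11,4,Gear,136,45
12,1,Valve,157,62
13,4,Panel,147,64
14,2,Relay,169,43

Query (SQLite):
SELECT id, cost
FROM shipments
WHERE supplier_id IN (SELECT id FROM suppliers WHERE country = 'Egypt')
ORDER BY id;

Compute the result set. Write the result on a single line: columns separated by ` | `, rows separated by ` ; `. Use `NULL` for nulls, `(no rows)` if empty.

Inner query: suppliers.id where country = 'Egypt'.
Outer: keep shipments rows whose supplier_id is in that set.
Inner query → {3}

1 | 80 ; 5 | 35 ; 6 | 5 ; 8 | 28 ; 10 | 68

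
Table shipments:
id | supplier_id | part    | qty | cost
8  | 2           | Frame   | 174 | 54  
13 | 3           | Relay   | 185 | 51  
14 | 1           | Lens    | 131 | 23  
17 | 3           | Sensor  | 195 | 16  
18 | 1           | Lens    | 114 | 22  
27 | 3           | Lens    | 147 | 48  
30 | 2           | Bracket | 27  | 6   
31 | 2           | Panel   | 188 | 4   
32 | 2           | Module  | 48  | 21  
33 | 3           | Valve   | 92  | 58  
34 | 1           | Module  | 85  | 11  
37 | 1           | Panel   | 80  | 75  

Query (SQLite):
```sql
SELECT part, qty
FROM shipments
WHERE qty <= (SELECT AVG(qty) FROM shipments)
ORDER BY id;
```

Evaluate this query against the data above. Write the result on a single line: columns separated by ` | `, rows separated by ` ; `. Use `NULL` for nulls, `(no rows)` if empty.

Lens | 114 ; Bracket | 27 ; Module | 48 ; Valve | 92 ; Module | 85 ; Panel | 80

Scalar subquery: AVG(qty) over all shipments rows = 122.166667 (≈; comparison uses full precision).
Keep rows where qty <= that value.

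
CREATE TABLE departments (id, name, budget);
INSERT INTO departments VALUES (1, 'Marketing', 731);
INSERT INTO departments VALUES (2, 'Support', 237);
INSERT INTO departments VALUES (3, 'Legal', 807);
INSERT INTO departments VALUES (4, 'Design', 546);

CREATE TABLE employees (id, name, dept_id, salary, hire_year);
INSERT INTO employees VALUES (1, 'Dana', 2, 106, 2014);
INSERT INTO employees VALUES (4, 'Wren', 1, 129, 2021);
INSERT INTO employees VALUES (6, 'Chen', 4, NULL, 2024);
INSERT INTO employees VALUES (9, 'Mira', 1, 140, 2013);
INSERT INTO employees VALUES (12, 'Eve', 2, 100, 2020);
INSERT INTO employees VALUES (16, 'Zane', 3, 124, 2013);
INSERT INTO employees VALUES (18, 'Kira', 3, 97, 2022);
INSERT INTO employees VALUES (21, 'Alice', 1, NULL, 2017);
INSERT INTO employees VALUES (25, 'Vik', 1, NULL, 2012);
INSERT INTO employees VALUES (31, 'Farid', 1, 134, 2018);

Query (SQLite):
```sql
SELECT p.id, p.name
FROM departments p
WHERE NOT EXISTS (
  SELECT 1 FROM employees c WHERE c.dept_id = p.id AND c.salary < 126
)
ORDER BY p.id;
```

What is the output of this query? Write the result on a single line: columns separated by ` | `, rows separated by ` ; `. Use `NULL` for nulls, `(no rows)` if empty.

1 | Marketing ; 4 | Design

For each departments row, check whether any employees with matching dept_id has salary < 126.
Keep rows where that is false.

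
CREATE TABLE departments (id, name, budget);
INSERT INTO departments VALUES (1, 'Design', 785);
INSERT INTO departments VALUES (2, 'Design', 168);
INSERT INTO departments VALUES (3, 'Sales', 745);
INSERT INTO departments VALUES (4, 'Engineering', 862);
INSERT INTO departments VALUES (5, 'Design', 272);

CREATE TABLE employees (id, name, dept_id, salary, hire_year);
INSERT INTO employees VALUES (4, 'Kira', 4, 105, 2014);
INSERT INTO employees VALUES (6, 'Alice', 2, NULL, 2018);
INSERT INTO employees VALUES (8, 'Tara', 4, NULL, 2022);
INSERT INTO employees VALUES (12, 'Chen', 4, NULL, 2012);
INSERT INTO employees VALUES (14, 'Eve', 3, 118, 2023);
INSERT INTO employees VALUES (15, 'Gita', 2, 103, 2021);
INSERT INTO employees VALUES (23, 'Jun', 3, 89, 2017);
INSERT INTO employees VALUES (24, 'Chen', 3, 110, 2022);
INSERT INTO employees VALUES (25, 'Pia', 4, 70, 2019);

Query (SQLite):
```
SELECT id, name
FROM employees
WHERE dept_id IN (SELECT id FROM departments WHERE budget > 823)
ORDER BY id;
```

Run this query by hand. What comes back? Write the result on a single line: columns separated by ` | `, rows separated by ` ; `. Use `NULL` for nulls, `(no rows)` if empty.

4 | Kira ; 8 | Tara ; 12 | Chen ; 25 | Pia

Inner query: departments.id where budget > 823.
Outer: keep employees rows whose dept_id is in that set.
Inner query → {4}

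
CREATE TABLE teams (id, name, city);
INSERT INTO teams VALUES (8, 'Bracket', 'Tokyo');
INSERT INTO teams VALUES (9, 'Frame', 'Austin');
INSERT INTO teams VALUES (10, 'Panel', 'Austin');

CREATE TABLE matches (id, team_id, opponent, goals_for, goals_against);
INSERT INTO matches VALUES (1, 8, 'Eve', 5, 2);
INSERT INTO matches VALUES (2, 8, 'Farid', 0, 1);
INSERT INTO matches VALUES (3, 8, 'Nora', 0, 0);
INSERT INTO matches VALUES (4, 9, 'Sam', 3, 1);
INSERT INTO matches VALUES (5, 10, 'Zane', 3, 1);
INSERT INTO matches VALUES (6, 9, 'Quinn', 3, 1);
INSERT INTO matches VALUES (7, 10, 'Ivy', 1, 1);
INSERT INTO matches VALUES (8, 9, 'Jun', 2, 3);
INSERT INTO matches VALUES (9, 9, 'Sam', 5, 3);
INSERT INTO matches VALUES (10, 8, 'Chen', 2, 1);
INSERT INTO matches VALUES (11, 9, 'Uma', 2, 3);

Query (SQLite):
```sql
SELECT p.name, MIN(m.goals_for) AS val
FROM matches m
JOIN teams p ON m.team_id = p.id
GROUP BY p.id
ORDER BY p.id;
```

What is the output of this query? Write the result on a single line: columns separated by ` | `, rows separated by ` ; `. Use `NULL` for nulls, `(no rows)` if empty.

Bracket | 0 ; Frame | 2 ; Panel | 1

Join each matches row to its teams via team_id.
Group joined rows by teams.id; compute MIN(m.goals_for) per group.
  8: ids {1, 2, 3, 10} → MIN(m.goals_for)=0
  9: ids {4, 6, 8, 9, 11} → MIN(m.goals_for)=2
  10: ids {5, 7} → MIN(m.goals_for)=1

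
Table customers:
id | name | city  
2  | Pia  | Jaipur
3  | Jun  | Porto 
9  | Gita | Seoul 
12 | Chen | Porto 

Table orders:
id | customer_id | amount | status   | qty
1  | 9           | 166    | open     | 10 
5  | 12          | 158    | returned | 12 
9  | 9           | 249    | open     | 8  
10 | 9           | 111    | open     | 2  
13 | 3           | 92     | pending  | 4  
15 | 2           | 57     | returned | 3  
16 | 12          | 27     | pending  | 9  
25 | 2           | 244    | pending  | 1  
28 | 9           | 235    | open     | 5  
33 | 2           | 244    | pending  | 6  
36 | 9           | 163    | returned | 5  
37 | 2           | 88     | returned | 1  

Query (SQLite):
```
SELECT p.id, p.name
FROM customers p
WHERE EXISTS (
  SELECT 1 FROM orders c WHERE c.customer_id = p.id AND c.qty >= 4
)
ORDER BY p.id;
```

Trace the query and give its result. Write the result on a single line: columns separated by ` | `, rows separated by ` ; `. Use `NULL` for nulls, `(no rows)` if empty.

For each customers row, check whether any orders with matching customer_id has qty >= 4.
Keep rows where that is true.

2 | Pia ; 3 | Jun ; 9 | Gita ; 12 | Chen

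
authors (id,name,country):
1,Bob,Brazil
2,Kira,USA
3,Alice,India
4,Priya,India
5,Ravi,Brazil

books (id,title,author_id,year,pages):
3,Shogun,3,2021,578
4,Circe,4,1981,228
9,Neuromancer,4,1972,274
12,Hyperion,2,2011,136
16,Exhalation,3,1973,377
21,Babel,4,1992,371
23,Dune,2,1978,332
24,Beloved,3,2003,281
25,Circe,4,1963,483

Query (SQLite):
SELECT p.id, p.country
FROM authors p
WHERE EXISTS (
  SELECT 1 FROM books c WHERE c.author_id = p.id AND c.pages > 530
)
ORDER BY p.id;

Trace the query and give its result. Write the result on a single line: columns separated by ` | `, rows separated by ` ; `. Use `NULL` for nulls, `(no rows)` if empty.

For each authors row, check whether any books with matching author_id has pages > 530.
Keep rows where that is true.

3 | India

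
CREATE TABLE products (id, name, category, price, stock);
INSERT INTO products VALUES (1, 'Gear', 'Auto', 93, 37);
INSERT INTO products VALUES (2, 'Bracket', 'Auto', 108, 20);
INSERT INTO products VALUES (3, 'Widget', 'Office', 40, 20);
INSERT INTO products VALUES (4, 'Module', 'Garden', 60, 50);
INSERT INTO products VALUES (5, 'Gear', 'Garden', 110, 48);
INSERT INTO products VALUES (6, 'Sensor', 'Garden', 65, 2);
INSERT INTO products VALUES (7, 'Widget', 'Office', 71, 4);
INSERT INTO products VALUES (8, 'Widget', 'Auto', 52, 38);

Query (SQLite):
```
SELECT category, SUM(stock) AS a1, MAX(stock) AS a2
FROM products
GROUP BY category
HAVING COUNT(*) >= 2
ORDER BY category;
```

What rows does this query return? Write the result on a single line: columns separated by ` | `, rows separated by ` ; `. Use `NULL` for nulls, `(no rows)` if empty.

Auto | 95 | 38 ; Garden | 100 | 50 ; Office | 24 | 20

Group products by category.
Per group compute: SUM(stock), MAX(stock).
HAVING: drop groups with fewer than 2 rows.
  Auto: ids {1, 2, 8} → SUM(stock)=95, MAX(stock)=38
  Garden: ids {4, 5, 6} → SUM(stock)=100, MAX(stock)=50
  Office: ids {3, 7} → SUM(stock)=24, MAX(stock)=20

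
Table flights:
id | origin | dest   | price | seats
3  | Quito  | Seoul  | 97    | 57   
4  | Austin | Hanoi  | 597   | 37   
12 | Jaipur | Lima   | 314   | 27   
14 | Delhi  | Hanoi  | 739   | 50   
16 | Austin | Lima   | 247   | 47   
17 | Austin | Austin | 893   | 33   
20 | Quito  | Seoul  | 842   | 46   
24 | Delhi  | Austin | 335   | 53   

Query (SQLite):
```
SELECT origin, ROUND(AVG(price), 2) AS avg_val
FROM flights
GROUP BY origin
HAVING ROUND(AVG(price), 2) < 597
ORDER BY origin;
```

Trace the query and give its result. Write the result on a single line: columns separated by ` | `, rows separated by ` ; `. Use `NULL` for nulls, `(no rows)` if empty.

Partition flights by origin; compute ROUND(AVG(price), 2) within each group.
HAVING: keep groups where ROUND(AVG(price), 2) < 597.
  Austin: ids {4, 16, 17} → ROUND(AVG(price), 2)=579
  Delhi: ids {14, 24} → ROUND(AVG(price), 2)=537
  Jaipur: ids {12} → ROUND(AVG(price), 2)=314
  Quito: ids {3, 20} → ROUND(AVG(price), 2)=469.5

Austin | 579 ; Delhi | 537 ; Jaipur | 314 ; Quito | 469.5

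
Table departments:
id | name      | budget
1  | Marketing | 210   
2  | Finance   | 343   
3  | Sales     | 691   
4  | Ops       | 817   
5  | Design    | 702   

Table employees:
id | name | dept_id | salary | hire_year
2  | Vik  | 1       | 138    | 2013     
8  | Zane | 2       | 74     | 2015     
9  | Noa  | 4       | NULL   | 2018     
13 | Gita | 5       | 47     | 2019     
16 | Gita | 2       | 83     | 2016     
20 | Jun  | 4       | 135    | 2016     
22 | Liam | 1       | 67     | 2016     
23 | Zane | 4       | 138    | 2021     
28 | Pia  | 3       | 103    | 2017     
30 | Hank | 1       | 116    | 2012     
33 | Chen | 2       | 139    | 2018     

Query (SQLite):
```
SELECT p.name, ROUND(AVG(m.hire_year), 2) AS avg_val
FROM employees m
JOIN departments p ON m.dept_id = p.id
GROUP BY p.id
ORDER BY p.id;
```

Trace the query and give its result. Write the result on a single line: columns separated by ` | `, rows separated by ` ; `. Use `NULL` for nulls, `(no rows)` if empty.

Marketing | 2013.67 ; Finance | 2016.33 ; Sales | 2017 ; Ops | 2018.33 ; Design | 2019

Join each employees row to its departments via dept_id.
Group joined rows by departments.id; compute ROUND(AVG(m.hire_year), 2) per group.
  1: ids {2, 22, 30} → ROUND(AVG(m.hire_year), 2)=2013.67
  2: ids {8, 16, 33} → ROUND(AVG(m.hire_year), 2)=2016.33
  3: ids {28} → ROUND(AVG(m.hire_year), 2)=2017
  4: ids {9, 20, 23} → ROUND(AVG(m.hire_year), 2)=2018.33
  5: ids {13} → ROUND(AVG(m.hire_year), 2)=2019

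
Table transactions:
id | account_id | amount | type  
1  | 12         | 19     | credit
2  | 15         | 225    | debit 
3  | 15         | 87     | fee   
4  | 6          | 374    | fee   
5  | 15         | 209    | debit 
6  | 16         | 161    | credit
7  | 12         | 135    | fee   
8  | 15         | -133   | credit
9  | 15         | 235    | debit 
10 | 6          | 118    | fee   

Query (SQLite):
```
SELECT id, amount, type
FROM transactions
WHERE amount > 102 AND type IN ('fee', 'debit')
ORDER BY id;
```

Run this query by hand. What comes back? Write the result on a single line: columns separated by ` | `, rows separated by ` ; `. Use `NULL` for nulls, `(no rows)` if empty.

2 | 225 | debit ; 4 | 374 | fee ; 5 | 209 | debit ; 7 | 135 | fee ; 9 | 235 | debit ; 10 | 118 | fee

amount > 102: ids {2, 4, 5, 6, 7, 9, 10}
type IN ('fee', 'debit'): ids {2, 3, 4, 5, 7, 9, 10}
Combine with AND.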